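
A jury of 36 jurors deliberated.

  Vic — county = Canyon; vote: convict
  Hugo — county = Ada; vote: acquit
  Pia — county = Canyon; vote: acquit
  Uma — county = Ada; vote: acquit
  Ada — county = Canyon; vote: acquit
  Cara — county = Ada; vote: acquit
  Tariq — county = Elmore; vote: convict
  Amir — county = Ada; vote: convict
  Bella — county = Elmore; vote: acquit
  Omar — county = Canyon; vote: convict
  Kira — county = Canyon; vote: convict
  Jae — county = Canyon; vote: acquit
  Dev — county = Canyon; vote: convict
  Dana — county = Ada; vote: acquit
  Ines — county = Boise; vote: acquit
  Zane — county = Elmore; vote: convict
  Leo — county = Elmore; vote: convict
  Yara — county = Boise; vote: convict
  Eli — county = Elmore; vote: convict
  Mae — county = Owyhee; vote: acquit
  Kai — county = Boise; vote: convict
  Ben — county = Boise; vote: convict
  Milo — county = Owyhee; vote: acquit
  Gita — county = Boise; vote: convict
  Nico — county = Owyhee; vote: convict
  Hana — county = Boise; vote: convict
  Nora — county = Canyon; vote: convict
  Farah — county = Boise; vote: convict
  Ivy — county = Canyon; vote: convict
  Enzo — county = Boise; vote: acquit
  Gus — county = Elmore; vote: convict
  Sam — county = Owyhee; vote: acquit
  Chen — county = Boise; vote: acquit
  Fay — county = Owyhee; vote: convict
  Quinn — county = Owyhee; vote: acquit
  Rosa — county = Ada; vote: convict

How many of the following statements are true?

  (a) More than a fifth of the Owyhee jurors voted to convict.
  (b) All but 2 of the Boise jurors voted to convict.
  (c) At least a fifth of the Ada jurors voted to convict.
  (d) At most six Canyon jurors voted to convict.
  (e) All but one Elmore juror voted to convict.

4

(a) Owyhee: |A| = 6, |A ∩ B| = 2; needs |A ∩ B| / |A| > 1/5 — true.
(b) Boise: |A| = 9, |A ∩ B| = 6; needs |A ∖ B| = 2 — false.
(c) Ada: |A| = 6, |A ∩ B| = 2; needs |A ∩ B| / |A| ≥ 1/5 — true.
(d) Canyon: |A| = 9, |A ∩ B| = 6; needs |A ∩ B| ≤ 6 — true.
(e) Elmore: |A| = 6, |A ∩ B| = 5; needs |A ∖ B| = 1 — true.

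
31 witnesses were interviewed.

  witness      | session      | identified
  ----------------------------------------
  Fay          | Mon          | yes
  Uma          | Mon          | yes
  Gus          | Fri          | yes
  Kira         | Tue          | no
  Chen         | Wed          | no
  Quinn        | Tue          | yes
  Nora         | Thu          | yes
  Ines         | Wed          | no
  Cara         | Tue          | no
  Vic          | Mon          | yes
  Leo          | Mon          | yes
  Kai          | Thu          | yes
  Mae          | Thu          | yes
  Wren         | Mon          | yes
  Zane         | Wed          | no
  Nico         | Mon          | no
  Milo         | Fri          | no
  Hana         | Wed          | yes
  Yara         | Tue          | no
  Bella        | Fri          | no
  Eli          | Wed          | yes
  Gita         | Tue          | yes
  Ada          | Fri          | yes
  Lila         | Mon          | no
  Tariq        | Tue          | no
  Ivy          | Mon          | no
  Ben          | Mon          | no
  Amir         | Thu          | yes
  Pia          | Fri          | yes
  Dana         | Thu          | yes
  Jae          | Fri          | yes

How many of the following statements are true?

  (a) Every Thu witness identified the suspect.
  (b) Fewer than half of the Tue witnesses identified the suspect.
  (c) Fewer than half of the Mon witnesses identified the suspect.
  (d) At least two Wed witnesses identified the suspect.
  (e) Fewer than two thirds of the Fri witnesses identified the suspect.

3

(a) Thu: |A| = 5, |A ∩ B| = 5; needs A ⊆ B, i.e. every element of A is in B (|A ∖ B| = 0) — true.
(b) Tue: |A| = 6, |A ∩ B| = 2; needs |A ∩ B| < |A ∖ B| — true.
(c) Mon: |A| = 9, |A ∩ B| = 5; needs |A ∩ B| < |A ∖ B| — false.
(d) Wed: |A| = 5, |A ∩ B| = 2; needs |A ∩ B| ≥ 2 — true.
(e) Fri: |A| = 6, |A ∩ B| = 4; needs |A ∩ B| / |A| < 2/3 — false.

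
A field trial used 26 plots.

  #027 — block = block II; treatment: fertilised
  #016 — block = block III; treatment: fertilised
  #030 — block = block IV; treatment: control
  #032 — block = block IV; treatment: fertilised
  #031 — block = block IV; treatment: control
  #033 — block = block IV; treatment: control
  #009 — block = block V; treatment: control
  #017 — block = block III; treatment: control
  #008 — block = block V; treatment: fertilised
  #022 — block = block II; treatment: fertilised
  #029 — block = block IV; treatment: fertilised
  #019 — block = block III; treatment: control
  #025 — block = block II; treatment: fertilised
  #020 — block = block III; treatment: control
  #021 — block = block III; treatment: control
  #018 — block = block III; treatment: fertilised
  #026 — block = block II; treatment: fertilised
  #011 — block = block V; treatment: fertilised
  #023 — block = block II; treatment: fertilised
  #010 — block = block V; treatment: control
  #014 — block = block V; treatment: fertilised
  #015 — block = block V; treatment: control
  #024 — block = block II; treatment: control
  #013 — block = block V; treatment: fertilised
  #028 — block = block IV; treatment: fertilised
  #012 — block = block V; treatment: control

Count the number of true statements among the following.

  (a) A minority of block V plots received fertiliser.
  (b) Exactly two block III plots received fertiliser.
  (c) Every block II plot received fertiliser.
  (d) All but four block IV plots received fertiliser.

(a) block V: |A| = 8, |A ∩ B| = 4; needs |A ∩ B| < |A ∖ B| — false.
(b) block III: |A| = 6, |A ∩ B| = 2; needs |A ∩ B| = 2 — true.
(c) block II: |A| = 6, |A ∩ B| = 5; needs A ⊆ B, i.e. every element of A is in B (|A ∖ B| = 0) — false.
(d) block IV: |A| = 6, |A ∩ B| = 3; needs |A ∖ B| = 4 — false.

1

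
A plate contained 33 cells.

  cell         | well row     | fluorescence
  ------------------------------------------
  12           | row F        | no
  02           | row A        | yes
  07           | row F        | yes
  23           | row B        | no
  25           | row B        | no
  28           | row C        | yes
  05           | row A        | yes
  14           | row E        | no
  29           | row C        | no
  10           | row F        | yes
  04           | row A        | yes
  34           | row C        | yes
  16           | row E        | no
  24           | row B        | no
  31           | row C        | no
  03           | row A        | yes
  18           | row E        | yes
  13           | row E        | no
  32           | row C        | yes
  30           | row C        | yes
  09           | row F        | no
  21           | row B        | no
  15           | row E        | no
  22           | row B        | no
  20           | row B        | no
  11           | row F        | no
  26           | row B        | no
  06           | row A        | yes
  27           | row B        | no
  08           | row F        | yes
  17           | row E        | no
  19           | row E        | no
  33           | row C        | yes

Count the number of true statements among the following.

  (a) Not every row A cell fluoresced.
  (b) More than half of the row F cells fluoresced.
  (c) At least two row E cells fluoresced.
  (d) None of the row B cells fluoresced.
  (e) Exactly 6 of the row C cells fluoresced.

(a) row A: |A| = 5, |A ∩ B| = 5; needs A ⊄ B (|A ∖ B| ≥ 1) — false.
(b) row F: |A| = 6, |A ∩ B| = 3; needs |A ∩ B| > |A ∖ B| — false.
(c) row E: |A| = 7, |A ∩ B| = 1; needs |A ∩ B| ≥ 2 — false.
(d) row B: |A| = 8, |A ∩ B| = 0; needs A ∩ B = ∅ (|A ∩ B| = 0) — true.
(e) row C: |A| = 7, |A ∩ B| = 5; needs |A ∩ B| = 6 — false.

1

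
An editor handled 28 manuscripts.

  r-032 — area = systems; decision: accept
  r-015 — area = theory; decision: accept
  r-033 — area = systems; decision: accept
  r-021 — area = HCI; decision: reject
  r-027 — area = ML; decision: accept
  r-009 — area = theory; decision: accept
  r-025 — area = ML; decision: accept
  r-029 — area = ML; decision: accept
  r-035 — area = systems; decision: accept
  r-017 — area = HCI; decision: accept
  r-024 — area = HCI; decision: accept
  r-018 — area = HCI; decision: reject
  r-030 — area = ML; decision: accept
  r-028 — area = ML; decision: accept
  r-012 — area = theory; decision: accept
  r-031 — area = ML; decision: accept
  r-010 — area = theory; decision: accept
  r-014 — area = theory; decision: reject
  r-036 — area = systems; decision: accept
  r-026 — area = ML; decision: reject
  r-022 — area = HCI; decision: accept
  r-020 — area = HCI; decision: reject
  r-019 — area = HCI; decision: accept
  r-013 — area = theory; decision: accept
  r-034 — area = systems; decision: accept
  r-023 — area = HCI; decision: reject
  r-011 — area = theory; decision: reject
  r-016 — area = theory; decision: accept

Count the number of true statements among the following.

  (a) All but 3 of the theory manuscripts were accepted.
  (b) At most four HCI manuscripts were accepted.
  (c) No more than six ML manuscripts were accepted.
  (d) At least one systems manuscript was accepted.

(a) theory: |A| = 8, |A ∩ B| = 6; needs |A ∖ B| = 3 — false.
(b) HCI: |A| = 8, |A ∩ B| = 4; needs |A ∩ B| ≤ 4 — true.
(c) ML: |A| = 7, |A ∩ B| = 6; needs |A ∩ B| ≤ 6 — true.
(d) systems: |A| = 5, |A ∩ B| = 5; needs A ∩ B ≠ ∅ (|A ∩ B| ≥ 1) — true.

3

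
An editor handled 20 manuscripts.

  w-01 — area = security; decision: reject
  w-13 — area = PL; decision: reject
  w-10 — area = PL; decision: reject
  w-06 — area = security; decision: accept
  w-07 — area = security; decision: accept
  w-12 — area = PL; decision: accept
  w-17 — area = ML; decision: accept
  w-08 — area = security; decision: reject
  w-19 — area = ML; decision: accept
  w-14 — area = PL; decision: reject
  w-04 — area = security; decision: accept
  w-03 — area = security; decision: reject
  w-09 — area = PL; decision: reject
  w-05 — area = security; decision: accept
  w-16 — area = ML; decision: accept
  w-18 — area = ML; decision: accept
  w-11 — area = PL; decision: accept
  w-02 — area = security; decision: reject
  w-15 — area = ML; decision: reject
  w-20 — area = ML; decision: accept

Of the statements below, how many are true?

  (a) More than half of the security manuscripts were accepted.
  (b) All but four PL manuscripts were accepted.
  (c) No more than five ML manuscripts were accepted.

(a) security: |A| = 8, |A ∩ B| = 4; needs |A ∩ B| > |A ∖ B| — false.
(b) PL: |A| = 6, |A ∩ B| = 2; needs |A ∖ B| = 4 — true.
(c) ML: |A| = 6, |A ∩ B| = 5; needs |A ∩ B| ≤ 5 — true.

2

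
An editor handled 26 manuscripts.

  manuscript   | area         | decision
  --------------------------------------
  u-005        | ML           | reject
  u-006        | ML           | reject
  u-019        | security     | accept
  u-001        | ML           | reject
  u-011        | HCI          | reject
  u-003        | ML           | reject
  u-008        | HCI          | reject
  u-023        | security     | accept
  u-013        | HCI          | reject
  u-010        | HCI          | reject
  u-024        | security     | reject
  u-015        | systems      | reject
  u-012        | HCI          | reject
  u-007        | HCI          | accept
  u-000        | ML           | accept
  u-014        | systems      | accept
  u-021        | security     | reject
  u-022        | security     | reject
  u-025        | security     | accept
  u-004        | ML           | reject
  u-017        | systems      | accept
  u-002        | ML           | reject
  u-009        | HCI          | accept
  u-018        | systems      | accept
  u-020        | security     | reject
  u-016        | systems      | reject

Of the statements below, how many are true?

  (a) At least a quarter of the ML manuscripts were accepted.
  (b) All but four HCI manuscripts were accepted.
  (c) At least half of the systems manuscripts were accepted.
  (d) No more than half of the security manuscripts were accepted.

2

(a) ML: |A| = 7, |A ∩ B| = 1; needs |A ∩ B| / |A| ≥ 1/4 — false.
(b) HCI: |A| = 7, |A ∩ B| = 2; needs |A ∖ B| = 4 — false.
(c) systems: |A| = 5, |A ∩ B| = 3; needs |A ∩ B| ≥ |A ∖ B| — true.
(d) security: |A| = 7, |A ∩ B| = 3; needs |A ∩ B| ≤ |A ∖ B| — true.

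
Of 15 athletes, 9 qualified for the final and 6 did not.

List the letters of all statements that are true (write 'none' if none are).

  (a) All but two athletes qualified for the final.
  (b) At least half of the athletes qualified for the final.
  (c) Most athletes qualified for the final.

(b), (c)

|A| = 15, |A ∩ B| = 9, |A ∖ B| = 6.
(a) |A ∖ B| = 2: fails.
(b) |A ∩ B| ≥ |A ∖ B|: holds.
(c) |A ∩ B| > |A ∖ B|: holds.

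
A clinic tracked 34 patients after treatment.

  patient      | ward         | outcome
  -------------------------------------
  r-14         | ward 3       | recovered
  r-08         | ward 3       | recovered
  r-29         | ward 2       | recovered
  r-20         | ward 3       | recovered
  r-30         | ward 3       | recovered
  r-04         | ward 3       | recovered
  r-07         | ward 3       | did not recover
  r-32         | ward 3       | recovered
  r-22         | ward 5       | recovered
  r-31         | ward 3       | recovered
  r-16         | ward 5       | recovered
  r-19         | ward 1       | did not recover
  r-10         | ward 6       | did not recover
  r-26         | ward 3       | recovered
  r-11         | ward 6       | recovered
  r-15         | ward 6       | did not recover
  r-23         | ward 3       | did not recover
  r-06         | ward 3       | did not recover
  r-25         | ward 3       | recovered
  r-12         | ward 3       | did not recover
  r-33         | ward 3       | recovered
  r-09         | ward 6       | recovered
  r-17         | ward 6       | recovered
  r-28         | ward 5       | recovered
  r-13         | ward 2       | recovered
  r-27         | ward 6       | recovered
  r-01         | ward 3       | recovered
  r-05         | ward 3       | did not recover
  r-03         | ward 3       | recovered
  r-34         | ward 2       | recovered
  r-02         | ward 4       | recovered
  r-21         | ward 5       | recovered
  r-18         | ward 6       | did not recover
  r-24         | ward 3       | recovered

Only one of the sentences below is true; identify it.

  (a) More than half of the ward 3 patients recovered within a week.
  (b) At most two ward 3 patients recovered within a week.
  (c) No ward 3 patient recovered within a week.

|A| = 18, |A ∩ B| = 13, |A ∖ B| = 5.
(a) requires |A ∩ B| > |A ∖ B|: true.
(b) requires |A ∩ B| ≤ 2: false.
(c) requires A ∩ B = ∅ (|A ∩ B| = 0): false.

(a)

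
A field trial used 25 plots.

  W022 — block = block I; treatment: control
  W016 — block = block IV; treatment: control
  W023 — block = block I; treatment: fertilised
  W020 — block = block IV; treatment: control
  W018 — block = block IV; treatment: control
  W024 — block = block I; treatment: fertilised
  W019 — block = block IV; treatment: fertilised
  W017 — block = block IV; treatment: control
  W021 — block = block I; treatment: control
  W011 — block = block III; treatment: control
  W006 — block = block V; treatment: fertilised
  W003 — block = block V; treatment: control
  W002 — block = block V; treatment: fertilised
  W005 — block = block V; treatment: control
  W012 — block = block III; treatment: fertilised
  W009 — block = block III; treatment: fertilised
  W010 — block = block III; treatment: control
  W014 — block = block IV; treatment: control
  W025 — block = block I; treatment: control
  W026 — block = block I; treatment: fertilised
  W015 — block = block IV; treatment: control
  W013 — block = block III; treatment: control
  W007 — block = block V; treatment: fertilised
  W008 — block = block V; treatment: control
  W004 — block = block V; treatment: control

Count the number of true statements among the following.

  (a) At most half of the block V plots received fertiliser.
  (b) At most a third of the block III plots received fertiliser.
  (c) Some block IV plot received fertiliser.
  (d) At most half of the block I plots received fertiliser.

(a) block V: |A| = 7, |A ∩ B| = 3; needs |A ∩ B| ≤ |A ∖ B| — true.
(b) block III: |A| = 5, |A ∩ B| = 2; needs |A ∩ B| / |A| ≤ 1/3 — false.
(c) block IV: |A| = 7, |A ∩ B| = 1; needs A ∩ B ≠ ∅ (|A ∩ B| ≥ 1) — true.
(d) block I: |A| = 6, |A ∩ B| = 3; needs |A ∩ B| ≤ |A ∖ B| — true.

3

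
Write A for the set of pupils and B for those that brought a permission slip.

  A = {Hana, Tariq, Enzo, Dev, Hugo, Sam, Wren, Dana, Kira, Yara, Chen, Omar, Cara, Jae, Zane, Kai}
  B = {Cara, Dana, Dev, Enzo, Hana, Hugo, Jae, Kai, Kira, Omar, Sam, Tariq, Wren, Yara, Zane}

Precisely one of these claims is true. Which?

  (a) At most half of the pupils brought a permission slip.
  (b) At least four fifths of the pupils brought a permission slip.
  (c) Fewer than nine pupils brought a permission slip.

|A| = 16, |A ∩ B| = 15, |A ∖ B| = 1.
(a) requires |A ∩ B| ≤ |A ∖ B|: false.
(b) requires |A ∩ B| / |A| ≥ 4/5: true.
(c) requires |A ∩ B| < 9: false.

(b)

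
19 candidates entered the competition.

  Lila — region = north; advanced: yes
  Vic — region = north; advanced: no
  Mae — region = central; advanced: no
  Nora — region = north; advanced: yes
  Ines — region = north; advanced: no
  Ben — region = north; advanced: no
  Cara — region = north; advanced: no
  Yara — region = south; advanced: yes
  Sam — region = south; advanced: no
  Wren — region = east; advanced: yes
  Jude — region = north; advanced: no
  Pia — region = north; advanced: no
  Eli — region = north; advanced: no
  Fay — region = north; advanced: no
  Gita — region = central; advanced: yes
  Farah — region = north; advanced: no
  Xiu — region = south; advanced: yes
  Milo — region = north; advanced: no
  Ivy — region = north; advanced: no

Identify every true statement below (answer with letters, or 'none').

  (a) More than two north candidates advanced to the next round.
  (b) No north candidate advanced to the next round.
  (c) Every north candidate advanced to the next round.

|A| = 13, |A ∩ B| = 2, |A ∖ B| = 11.
(a) |A ∩ B| > 2: fails.
(b) A ∩ B = ∅ (|A ∩ B| = 0): fails.
(c) A ⊆ B, i.e. every element of A is in B (|A ∖ B| = 0): fails.

none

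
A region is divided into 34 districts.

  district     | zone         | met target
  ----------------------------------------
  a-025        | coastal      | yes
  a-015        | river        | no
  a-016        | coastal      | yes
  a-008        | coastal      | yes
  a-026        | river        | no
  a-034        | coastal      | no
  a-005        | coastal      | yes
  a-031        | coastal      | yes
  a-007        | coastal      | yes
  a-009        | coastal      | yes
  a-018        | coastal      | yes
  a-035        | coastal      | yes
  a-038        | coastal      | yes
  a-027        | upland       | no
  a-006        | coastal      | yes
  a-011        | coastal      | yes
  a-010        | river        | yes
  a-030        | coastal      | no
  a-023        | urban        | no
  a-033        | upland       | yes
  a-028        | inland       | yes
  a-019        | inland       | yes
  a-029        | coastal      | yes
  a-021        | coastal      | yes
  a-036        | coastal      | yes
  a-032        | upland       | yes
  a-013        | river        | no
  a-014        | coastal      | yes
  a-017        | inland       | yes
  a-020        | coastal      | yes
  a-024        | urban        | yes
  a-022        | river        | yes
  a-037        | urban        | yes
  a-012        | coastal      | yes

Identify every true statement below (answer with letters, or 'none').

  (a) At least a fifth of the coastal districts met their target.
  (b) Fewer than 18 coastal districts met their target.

(a)

|A| = 20, |A ∩ B| = 18, |A ∖ B| = 2.
(a) |A ∩ B| / |A| ≥ 1/5: holds.
(b) |A ∩ B| < 18: fails.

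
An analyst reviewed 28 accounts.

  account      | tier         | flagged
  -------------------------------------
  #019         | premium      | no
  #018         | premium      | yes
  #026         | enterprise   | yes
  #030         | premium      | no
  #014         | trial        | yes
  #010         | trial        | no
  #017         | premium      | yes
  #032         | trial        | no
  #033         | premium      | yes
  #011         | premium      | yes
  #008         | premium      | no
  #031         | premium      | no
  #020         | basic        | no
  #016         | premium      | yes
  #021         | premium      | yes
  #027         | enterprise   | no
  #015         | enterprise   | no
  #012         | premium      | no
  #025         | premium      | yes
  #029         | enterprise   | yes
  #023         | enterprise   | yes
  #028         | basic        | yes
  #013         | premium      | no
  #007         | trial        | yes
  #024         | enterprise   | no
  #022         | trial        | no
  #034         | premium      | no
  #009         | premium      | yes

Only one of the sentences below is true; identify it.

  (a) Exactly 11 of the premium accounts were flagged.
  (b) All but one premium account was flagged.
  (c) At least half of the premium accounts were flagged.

|A| = 15, |A ∩ B| = 8, |A ∖ B| = 7.
(a) requires |A ∩ B| = 11: false.
(b) requires |A ∖ B| = 1: false.
(c) requires |A ∩ B| ≥ |A ∖ B|: true.

(c)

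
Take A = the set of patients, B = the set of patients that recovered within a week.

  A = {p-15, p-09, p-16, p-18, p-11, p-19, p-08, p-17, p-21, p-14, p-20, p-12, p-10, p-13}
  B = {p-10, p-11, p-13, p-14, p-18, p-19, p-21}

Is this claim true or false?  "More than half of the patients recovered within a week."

False

Truth condition: |A ∩ B| > |A ∖ B|.
A (the restrictor) = {p-15, p-09, p-16, p-18, p-11, p-19, p-08, p-17, p-21, p-14, p-20, p-12, p-10, p-13}, |A| = 14.
A ∩ B = {p-18, p-11, p-19, p-21, p-14, p-10, p-13}, so |A ∩ B| = 7.
A ∖ B = {p-15, p-09, p-16, p-08, p-17, p-20, p-12}, so |A ∖ B| = 7.
7 = 7, so the statement is false.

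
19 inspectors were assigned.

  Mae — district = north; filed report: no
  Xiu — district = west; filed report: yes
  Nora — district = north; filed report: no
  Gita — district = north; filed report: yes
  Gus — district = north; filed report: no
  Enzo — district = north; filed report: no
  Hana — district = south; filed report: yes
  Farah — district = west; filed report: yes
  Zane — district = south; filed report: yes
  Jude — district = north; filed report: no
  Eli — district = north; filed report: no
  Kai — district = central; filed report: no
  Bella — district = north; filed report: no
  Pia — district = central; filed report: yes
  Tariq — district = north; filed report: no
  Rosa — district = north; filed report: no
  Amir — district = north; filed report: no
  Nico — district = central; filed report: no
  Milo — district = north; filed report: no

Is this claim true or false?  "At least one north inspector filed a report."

True

'At least one north inspector filed a report' holds iff A ∩ B ≠ ∅ (|A ∩ B| ≥ 1).
A (the restrictor) = {Mae, Nora, Gita, Gus, Enzo, Jude, Eli, Bella, Tariq, Rosa, Amir, Milo}, |A| = 12.
A ∩ B = {Gita}, so |A ∩ B| = 1.
So the statement is true.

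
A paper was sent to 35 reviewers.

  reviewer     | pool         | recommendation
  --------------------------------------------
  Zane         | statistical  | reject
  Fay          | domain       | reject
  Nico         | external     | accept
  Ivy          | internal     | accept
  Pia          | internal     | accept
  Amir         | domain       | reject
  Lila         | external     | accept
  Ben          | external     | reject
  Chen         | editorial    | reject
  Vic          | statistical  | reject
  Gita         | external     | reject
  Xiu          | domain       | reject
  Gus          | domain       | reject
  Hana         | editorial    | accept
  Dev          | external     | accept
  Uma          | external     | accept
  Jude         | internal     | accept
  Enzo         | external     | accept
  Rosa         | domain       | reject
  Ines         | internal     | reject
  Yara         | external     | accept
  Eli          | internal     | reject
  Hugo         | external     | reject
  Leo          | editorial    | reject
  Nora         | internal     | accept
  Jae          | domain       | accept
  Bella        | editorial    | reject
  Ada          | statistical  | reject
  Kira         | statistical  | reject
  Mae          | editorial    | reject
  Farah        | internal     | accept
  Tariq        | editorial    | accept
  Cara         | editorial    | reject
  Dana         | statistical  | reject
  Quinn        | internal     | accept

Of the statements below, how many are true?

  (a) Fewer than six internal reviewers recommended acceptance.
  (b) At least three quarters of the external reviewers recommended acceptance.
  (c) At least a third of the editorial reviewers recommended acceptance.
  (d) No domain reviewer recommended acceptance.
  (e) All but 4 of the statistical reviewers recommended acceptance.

(a) internal: |A| = 8, |A ∩ B| = 6; needs |A ∩ B| < 6 — false.
(b) external: |A| = 9, |A ∩ B| = 6; needs |A ∩ B| / |A| ≥ 3/4 — false.
(c) editorial: |A| = 7, |A ∩ B| = 2; needs |A ∩ B| / |A| ≥ 1/3 — false.
(d) domain: |A| = 6, |A ∩ B| = 1; needs A ∩ B = ∅ (|A ∩ B| = 0) — false.
(e) statistical: |A| = 5, |A ∩ B| = 0; needs |A ∖ B| = 4 — false.

0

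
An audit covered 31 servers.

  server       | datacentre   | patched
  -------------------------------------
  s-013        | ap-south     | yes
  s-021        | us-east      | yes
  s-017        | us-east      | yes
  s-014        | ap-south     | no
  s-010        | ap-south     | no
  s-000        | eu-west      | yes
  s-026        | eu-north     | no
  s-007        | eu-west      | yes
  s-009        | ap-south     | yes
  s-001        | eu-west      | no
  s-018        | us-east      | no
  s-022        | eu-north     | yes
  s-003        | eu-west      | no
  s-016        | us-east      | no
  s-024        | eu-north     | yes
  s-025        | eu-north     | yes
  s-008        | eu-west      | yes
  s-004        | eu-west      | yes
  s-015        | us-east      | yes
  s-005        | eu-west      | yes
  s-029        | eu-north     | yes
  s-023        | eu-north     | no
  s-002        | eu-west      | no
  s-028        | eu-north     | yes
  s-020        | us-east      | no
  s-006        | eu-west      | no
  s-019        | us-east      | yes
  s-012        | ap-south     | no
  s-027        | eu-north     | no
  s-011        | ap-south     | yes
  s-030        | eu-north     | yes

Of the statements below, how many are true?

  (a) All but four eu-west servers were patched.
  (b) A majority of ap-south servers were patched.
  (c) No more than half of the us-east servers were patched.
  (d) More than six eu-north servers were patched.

1

(a) eu-west: |A| = 9, |A ∩ B| = 5; needs |A ∖ B| = 4 — true.
(b) ap-south: |A| = 6, |A ∩ B| = 3; needs |A ∩ B| > |A ∖ B| — false.
(c) us-east: |A| = 7, |A ∩ B| = 4; needs |A ∩ B| ≤ |A ∖ B| — false.
(d) eu-north: |A| = 9, |A ∩ B| = 6; needs |A ∩ B| > 6 — false.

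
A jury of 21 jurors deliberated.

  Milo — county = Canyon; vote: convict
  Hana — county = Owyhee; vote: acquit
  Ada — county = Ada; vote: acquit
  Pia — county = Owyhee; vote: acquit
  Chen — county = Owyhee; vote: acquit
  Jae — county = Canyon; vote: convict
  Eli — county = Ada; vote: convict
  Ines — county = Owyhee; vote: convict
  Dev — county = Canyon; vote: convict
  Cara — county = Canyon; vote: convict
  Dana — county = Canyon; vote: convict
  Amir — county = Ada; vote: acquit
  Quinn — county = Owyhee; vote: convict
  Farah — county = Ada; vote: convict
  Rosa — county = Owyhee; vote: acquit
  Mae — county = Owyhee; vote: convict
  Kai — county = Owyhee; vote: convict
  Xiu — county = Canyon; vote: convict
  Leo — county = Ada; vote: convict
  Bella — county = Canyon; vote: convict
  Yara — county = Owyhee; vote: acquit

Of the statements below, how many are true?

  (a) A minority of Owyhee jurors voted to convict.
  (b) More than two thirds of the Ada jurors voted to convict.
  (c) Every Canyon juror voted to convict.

(a) Owyhee: |A| = 9, |A ∩ B| = 4; needs |A ∩ B| < |A ∖ B| — true.
(b) Ada: |A| = 5, |A ∩ B| = 3; needs |A ∩ B| / |A| > 2/3 — false.
(c) Canyon: |A| = 7, |A ∩ B| = 7; needs A ⊆ B, i.e. every element of A is in B (|A ∖ B| = 0) — true.

2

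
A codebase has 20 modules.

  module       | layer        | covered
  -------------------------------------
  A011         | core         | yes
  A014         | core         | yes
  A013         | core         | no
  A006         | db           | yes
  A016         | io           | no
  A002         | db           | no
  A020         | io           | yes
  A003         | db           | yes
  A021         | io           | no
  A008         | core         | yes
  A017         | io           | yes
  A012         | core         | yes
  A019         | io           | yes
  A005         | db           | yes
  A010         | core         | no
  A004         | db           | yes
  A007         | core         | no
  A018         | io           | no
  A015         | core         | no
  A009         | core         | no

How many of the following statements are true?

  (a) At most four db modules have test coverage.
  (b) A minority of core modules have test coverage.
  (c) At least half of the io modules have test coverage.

3

(a) db: |A| = 5, |A ∩ B| = 4; needs |A ∩ B| ≤ 4 — true.
(b) core: |A| = 9, |A ∩ B| = 4; needs |A ∩ B| < |A ∖ B| — true.
(c) io: |A| = 6, |A ∩ B| = 3; needs |A ∩ B| ≥ |A ∖ B| — true.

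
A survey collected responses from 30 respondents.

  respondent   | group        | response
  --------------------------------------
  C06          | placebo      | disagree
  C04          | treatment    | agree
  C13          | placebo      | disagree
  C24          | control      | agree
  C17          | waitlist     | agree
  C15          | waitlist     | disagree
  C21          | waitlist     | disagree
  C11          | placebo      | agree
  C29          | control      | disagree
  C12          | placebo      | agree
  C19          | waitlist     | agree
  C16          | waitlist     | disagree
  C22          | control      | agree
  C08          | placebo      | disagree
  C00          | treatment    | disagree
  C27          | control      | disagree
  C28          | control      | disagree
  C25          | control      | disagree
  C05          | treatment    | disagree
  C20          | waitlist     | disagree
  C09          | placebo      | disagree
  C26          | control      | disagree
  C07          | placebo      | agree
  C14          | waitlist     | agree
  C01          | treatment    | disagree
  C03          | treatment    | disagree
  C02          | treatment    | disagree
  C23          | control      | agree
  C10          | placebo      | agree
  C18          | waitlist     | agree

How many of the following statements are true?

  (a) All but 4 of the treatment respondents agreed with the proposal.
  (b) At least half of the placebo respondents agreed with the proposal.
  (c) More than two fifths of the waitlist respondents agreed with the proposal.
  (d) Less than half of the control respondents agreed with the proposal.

3

(a) treatment: |A| = 6, |A ∩ B| = 1; needs |A ∖ B| = 4 — false.
(b) placebo: |A| = 8, |A ∩ B| = 4; needs |A ∩ B| ≥ |A ∖ B| — true.
(c) waitlist: |A| = 8, |A ∩ B| = 4; needs |A ∩ B| / |A| > 2/5 — true.
(d) control: |A| = 8, |A ∩ B| = 3; needs |A ∩ B| < |A ∖ B| — true.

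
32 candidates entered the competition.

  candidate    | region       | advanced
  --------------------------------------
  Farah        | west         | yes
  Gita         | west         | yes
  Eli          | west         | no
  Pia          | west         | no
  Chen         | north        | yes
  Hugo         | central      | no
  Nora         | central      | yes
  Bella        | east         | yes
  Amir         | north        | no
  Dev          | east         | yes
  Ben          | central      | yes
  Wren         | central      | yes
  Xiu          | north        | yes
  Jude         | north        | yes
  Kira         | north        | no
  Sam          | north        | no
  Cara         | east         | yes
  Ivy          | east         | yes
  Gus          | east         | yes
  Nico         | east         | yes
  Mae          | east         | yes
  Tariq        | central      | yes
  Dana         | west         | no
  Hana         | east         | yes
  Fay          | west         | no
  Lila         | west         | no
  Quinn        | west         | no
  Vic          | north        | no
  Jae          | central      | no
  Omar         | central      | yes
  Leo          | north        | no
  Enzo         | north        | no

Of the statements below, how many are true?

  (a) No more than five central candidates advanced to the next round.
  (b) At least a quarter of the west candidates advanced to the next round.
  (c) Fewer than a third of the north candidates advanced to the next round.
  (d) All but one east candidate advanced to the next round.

(a) central: |A| = 7, |A ∩ B| = 5; needs |A ∩ B| ≤ 5 — true.
(b) west: |A| = 8, |A ∩ B| = 2; needs |A ∩ B| / |A| ≥ 1/4 — true.
(c) north: |A| = 9, |A ∩ B| = 3; needs |A ∩ B| / |A| < 1/3 — false.
(d) east: |A| = 8, |A ∩ B| = 8; needs |A ∖ B| = 1 — false.

2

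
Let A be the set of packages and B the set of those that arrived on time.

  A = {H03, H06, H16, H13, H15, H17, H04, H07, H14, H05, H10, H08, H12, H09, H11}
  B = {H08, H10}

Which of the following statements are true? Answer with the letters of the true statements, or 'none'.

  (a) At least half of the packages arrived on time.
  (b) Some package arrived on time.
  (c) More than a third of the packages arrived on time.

(b)

|A| = 15, |A ∩ B| = 2, |A ∖ B| = 13.
(a) |A ∩ B| ≥ |A ∖ B|: fails.
(b) A ∩ B ≠ ∅ (|A ∩ B| ≥ 1): holds.
(c) |A ∩ B| / |A| > 1/3: fails.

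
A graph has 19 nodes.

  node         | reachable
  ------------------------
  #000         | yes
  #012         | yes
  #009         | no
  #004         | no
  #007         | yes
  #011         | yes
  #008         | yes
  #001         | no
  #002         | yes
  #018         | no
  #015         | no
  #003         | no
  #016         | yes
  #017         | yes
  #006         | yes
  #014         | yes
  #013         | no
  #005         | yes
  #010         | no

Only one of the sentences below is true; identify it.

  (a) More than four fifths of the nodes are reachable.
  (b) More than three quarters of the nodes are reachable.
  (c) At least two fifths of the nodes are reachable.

|A| = 19, |A ∩ B| = 11, |A ∖ B| = 8.
(a) requires |A ∩ B| / |A| > 4/5: false.
(b) requires |A ∩ B| / |A| > 3/4: false.
(c) requires |A ∩ B| / |A| ≥ 2/5: true.

(c)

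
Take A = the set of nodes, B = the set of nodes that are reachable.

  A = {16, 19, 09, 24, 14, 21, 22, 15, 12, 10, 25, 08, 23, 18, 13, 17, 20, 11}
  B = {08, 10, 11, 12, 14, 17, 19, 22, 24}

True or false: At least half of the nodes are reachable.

True

Truth condition: |A ∩ B| ≥ |A ∖ B|.
|A| = 18, |A ∩ B| = 9, |A ∖ B| = 9.
9 = 9, so the statement is true.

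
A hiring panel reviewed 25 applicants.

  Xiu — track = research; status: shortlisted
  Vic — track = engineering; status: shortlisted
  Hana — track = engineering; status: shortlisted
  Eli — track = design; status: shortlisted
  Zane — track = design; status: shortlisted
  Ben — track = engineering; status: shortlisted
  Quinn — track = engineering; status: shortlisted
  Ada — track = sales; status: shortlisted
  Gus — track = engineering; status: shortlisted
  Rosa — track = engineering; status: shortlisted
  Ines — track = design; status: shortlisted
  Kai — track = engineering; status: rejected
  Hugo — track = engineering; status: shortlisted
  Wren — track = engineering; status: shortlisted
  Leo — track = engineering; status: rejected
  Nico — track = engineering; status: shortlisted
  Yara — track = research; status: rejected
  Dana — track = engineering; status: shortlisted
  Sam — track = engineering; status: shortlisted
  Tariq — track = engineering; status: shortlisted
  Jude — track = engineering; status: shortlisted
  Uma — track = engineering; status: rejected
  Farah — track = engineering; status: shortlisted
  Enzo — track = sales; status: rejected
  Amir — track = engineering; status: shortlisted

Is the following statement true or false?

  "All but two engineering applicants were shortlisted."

The determiner here denotes the relation: |A ∖ B| = 2.
|A| = 18, |A ∩ B| = 15, |A ∖ B| = 3.
|A ∖ B| = 3, so the statement is false.

False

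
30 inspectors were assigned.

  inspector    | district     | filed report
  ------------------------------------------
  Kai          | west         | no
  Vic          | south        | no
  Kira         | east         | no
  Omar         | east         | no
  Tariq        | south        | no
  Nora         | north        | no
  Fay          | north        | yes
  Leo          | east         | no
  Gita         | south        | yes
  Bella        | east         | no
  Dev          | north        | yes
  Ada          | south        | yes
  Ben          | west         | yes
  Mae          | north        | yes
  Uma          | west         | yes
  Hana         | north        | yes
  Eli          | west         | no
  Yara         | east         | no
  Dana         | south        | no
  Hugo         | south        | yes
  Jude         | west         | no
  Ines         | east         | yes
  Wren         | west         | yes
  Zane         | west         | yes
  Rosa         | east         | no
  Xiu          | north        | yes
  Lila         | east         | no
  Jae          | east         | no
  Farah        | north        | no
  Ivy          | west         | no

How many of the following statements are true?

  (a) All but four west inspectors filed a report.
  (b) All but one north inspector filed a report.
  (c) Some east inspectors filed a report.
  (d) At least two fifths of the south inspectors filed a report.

(a) west: |A| = 8, |A ∩ B| = 4; needs |A ∖ B| = 4 — true.
(b) north: |A| = 7, |A ∩ B| = 5; needs |A ∖ B| = 1 — false.
(c) east: |A| = 9, |A ∩ B| = 1; needs A ∩ B ≠ ∅ (|A ∩ B| ≥ 1) — true.
(d) south: |A| = 6, |A ∩ B| = 3; needs |A ∩ B| / |A| ≥ 2/5 — true.

3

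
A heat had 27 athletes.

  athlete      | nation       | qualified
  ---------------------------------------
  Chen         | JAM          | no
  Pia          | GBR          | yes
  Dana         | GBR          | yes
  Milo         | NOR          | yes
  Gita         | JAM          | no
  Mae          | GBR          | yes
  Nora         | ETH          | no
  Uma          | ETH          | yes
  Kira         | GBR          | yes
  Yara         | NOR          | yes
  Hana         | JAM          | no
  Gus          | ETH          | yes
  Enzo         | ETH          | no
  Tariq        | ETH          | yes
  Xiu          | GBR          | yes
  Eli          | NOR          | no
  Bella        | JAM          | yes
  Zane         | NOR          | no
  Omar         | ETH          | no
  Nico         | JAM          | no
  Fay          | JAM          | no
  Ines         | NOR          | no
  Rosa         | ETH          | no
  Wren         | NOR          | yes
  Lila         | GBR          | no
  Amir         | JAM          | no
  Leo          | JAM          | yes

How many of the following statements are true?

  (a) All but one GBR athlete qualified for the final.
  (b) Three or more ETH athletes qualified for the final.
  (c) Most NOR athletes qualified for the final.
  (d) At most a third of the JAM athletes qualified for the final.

3

(a) GBR: |A| = 6, |A ∩ B| = 5; needs |A ∖ B| = 1 — true.
(b) ETH: |A| = 7, |A ∩ B| = 3; needs |A ∩ B| ≥ 3 — true.
(c) NOR: |A| = 6, |A ∩ B| = 3; needs |A ∩ B| > |A ∖ B| — false.
(d) JAM: |A| = 8, |A ∩ B| = 2; needs |A ∩ B| / |A| ≤ 1/3 — true.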